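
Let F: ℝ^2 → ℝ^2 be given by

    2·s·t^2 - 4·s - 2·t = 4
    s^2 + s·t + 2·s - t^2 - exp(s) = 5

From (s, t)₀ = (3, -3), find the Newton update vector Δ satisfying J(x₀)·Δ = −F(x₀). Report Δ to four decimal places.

(-1.5008, 0.6050)

At (3, -3): F = (44.0000, -28.085537).
Jacobian J = [[2·t^2 - 4, 4·s·t - 2], [2·s + t - exp(s) + 2, s - 2·t]].
At the point, J = [[14.0000, -38.0000], [-15.085537, 9.0000]] (det J = -447.250403).
Solving J·Δ = −F gives Δ = (-1.5008, 0.6050).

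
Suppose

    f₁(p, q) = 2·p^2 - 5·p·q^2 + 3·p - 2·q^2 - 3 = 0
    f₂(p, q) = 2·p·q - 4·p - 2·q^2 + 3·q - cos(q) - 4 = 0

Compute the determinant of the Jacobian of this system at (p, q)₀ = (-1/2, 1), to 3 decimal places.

6.634

J = [[4·p - 5·q^2 + 3, -10·p·q - 4·q], [2·q - 4, 2·p - 4·q + sin(q) + 3]].
At the point, J = [[-4.000, 1.000], [-2.000, -1.15853]].
det J = 6.634.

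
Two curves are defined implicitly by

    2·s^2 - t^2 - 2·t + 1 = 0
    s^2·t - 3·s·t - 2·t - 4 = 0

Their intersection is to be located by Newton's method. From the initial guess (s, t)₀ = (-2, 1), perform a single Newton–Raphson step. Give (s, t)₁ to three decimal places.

At (-2, 1): F = (6.000, 4.000).
Jacobian J = [[4·s, -2·t - 2], [2·s·t - 3·t, s^2 - 3·s - 2]].
At the point, J = [[-8.000, -4.000], [-7.000, 8.000]] (det J = -92.000).
Solving J·Δ = −F gives Δ = (0.696, 0.109).
Then the next iterate is (s, t)₁ = (-1.304, 1.109).

(-1.304, 1.109)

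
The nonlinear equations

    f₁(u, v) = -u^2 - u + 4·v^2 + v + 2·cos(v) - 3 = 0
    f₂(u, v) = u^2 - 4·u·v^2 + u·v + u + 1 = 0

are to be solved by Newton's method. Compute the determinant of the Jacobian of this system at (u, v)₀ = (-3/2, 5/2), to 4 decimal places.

542.1749

J = [[-2·u - 1, 8·v - 2·sin(v) + 1], [2·u - 4·v^2 + v + 1, -8·u·v + u]].
At the point, J = [[2.0000, 19.803056], [-24.5000, 28.5000]].
det J = 542.1749.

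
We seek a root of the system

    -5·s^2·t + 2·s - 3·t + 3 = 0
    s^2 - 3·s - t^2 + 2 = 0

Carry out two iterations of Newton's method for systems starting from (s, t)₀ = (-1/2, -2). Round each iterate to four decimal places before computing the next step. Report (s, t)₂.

At (-1/2, -2): F = (10.5000, -0.2500).
Jacobian J = [[-10·s·t + 2, -5·s^2 - 3], [2·s - 3, -2·t]].
At the point, J = [[-8.0000, -4.2500], [-4.0000, 4.0000]] (det J = -49.0000).
Solving J·Δ = −F gives Δ = (0.8355, 0.8980).
Then the next iterate is (s, t)₁ = (0.3355, -1.1020).
Round to (0.3355, -1.1020) and repeat: F = (7.597207, -0.108344), J = [[5.697210, -3.562801], [-2.3290, 2.2040]].
Δ = (-3.8410, -4.0096), so (s, t)₂ = (-3.5055, -5.1116).

(-3.5055, -5.1116)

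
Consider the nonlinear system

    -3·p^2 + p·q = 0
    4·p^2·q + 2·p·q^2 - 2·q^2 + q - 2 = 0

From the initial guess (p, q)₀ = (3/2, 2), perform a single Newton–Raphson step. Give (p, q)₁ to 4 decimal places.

At (3/2, 2): F = (-3.7500, 22.0000).
Jacobian J = [[-6·p + q, p], [8·p·q + 2·q^2, 4·p^2 + 4·p·q - 4·q + 1]].
At the point, J = [[-7.0000, 1.5000], [32.0000, 14.0000]] (det J = -146.0000).
Solving J·Δ = −F gives Δ = (-0.5856, -0.2329).
Then the next iterate is (p, q)₁ = (0.9144, 1.7671).

(0.9144, 1.7671)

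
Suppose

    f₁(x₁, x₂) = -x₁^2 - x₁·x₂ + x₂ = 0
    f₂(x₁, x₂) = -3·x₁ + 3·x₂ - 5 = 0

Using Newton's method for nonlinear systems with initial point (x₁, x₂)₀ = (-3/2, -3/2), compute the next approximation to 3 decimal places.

At (-3/2, -3/2): F = (-6.000, -5.000).
Jacobian J = [[-2·x₁ - x₂, -x₁ + 1], [-3, 3]].
At the point, J = [[4.500, 2.500], [-3.000, 3.000]] (det J = 21.000).
Solving J·Δ = −F gives Δ = (0.262, 1.929).
Then the next iterate is (x₁, x₂)₁ = (-1.238, 0.429).

(-1.238, 0.429)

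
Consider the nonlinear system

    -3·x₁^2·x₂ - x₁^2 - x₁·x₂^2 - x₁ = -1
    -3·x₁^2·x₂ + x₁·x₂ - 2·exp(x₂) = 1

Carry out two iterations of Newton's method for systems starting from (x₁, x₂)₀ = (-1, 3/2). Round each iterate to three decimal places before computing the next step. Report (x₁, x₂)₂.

(-1.704, -0.822)

At (-1, 3/2): F = (-1.250, -15.96338).
Jacobian J = [[-6·x₁·x₂ - 2·x₁ - x₂^2 - 1, -3·x₁^2 - 2·x₁·x₂], [-6·x₁·x₂ + x₂, -3·x₁^2 + x₁ - 2·exp(x₂)]].
At the point, J = [[7.750, 0.000], [10.500, -12.96338]] (det J = -100.46618).
Solving J·Δ = −F gives Δ = (0.161, -1.101).
Then the next iterate is (x₁, x₂)₁ = (-0.839, 0.399).
Round to (-0.839, 0.399) and repeat: F = (0.42606, -5.15802), J = [[2.52737, -1.44224], [2.40757, -5.93143]].
Δ = (-0.865, -1.221), so (x₁, x₂)₂ = (-1.704, -0.822).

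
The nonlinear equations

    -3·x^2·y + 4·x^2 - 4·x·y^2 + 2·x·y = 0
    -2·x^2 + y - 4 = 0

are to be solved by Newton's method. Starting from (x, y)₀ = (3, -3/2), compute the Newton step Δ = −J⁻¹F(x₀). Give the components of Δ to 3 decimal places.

(-1.795, 1.966)

At (3, -3/2): F = (40.500, -23.500).
Jacobian J = [[-6·x·y + 8·x - 4·y^2 + 2·y, -3·x^2 - 8·x·y + 2·x], [-4·x, 1]].
At the point, J = [[39.000, 15.000], [-12.000, 1.000]] (det J = 219.000).
Solving J·Δ = −F gives Δ = (-1.795, 1.966).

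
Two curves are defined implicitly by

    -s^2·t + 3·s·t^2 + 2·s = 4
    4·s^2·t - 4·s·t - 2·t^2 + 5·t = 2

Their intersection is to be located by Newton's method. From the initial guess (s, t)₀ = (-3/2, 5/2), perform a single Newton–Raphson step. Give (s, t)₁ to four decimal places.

At (-3/2, 5/2): F = (-40.7500, 35.5000).
Jacobian J = [[-2·s·t + 3·t^2 + 2, -s^2 + 6·s·t], [8·s·t - 4·t, 4·s^2 - 4·s - 4·t + 5]].
At the point, J = [[28.2500, -24.7500], [-40.0000, 10.0000]] (det J = -707.5000).
Solving J·Δ = −F gives Δ = (0.6659, -0.8864).
Then the next iterate is (s, t)₁ = (-0.8341, 1.6136).

(-0.8341, 1.6136)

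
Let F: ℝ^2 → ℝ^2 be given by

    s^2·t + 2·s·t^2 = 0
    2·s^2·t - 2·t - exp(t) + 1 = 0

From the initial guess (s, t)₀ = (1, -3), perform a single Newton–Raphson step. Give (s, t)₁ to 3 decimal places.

(1.073, -1.557)

At (1, -3): F = (15.000, 0.95021).
Jacobian J = [[2·s·t + 2·t^2, s^2 + 4·s·t], [4·s·t, 2·s^2 - exp(t) - 2]].
At the point, J = [[12.000, -11.000], [-12.000, -0.04979]] (det J = -132.59744).
Solving J·Δ = −F gives Δ = (0.073, 1.443).
Then the next iterate is (s, t)₁ = (1.073, -1.557).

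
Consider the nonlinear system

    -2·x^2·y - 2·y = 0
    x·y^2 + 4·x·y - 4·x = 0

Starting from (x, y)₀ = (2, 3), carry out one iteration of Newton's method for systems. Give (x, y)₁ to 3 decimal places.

(1.161, 2.013)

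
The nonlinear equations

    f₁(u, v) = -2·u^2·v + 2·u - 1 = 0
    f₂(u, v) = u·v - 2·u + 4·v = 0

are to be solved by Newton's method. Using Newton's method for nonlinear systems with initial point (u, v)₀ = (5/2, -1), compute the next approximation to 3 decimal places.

At (5/2, -1): F = (16.500, -11.500).
Jacobian J = [[-4·u·v + 2, -2·u^2], [v - 2, u + 4]].
At the point, J = [[12.000, -12.500], [-3.000, 6.500]] (det J = 40.500).
Solving J·Δ = −F gives Δ = (0.901, 2.185).
Then the next iterate is (u, v)₁ = (3.401, 1.185).

(3.401, 1.185)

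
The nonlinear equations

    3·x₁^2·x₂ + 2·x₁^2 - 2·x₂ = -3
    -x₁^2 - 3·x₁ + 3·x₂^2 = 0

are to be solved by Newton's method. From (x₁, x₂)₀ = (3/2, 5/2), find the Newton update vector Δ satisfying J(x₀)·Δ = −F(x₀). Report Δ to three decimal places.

At (3/2, 5/2): F = (19.375, 12.000).
Jacobian J = [[6·x₁·x₂ + 4·x₁, 3·x₁^2 - 2], [-2·x₁ - 3, 6·x₂]].
At the point, J = [[28.500, 4.750], [-6.000, 15.000]] (det J = 456.000).
Solving J·Δ = −F gives Δ = (-0.512, -1.005).

(-0.512, -1.005)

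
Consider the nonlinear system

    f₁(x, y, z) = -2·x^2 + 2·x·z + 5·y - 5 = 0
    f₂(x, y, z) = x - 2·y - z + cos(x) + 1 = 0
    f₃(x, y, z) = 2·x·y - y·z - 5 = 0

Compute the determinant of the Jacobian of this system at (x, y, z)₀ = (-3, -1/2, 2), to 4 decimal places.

J = [[-4·x + 2·z, 5, 2·x], [-sin(x) + 1, -2, -1], [2·y, 2·x - z, -y]].
At the point, J = [[16.0000, 5.0000, -6.0000], [1.141120, -2.0000, -1.0000], [-1.0000, -8.0000, 0.5000]].
det J = -75.0790.

-75.0790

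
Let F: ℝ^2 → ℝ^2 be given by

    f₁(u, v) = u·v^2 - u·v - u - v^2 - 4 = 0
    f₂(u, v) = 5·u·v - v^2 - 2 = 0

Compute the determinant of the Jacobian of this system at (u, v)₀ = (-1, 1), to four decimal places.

22.0000

J = [[v^2 - v - 1, 2·u·v - u - 2·v], [5·v, 5·u - 2·v]].
At the point, J = [[-1.0000, -3.0000], [5.0000, -7.0000]].
det J = 22.0000.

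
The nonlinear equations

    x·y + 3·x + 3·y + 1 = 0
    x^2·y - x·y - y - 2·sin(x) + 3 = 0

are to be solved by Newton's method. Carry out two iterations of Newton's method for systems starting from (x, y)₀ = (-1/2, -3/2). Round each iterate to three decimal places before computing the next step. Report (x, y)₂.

At (-1/2, -3/2): F = (-4.250, 4.33385).
Jacobian J = [[y + 3, x + 3], [2·x·y - y - 2·cos(x), x^2 - x - 1]].
At the point, J = [[1.500, 2.500], [1.24483, -0.250]] (det J = -3.48709).
Solving J·Δ = −F gives Δ = (-2.802, 3.381).
Then the next iterate is (x, y)₁ = (-3.302, 1.881).
Round to (-3.302, 1.881) and repeat: F = (-9.47406, 27.51955), J = [[4.881, -0.302], [-12.32880, 13.20520]].
Δ = (1.923, -0.288), so (x, y)₂ = (-1.379, 1.593).

(-1.379, 1.593)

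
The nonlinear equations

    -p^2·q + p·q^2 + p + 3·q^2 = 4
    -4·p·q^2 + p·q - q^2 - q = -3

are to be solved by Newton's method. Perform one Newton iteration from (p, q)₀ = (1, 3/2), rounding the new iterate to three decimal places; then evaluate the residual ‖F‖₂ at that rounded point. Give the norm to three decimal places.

At (1, 3/2): F = (4.500, -8.250).
Jacobian J = [[-2·p·q + q^2 + 1, -p^2 + 2·p·q + 6·q], [-4·q^2 + q, -8·p·q + p - 2·q - 1]].
At the point, J = [[0.250, 11.000], [-7.500, -15.000]] (det J = 78.750).
Solving J·Δ = −F gives Δ = (-0.295, -0.402).
Then the next iterate is (p, q)₁ = (0.705, 1.098).
Re-evaluating at (0.705, 1.098): F = (0.62603, -1.92932), so ‖F‖₂ = 2.028.

2.028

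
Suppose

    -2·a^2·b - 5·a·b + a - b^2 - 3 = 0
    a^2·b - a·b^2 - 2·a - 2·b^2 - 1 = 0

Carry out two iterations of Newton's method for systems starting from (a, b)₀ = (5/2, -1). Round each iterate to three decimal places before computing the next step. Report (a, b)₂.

(-4.070, 0.985)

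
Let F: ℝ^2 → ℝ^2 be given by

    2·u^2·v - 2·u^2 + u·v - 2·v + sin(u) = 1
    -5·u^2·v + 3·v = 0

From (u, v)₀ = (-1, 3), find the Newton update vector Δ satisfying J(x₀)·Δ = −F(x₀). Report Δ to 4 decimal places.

At (-1, 3): F = (-6.841471, -6.0000).
Jacobian J = [[4·u·v - 4·u + v + cos(u), 2·u^2 + u - 2], [-10·u·v, -5·u^2 + 3]].
At the point, J = [[-4.459698, -1.0000], [30.0000, -2.0000]] (det J = 38.919395).
Solving J·Δ = −F gives Δ = (-0.1974, -5.9611).

(-0.1974, -5.9611)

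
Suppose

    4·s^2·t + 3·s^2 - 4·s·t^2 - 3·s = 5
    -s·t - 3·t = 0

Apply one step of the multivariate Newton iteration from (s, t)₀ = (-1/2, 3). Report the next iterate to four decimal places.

(-0.7981, 0.3578)

At (-1/2, 3): F = (18.2500, -7.5000).
Jacobian J = [[8·s·t + 6·s - 4·t^2 - 3, 4·s^2 - 8·s·t], [-t, -s - 3]].
At the point, J = [[-54.0000, 13.0000], [-3.0000, -2.5000]] (det J = 174.0000).
Solving J·Δ = −F gives Δ = (-0.2981, -2.6422).
Then the next iterate is (s, t)₁ = (-0.7981, 0.3578).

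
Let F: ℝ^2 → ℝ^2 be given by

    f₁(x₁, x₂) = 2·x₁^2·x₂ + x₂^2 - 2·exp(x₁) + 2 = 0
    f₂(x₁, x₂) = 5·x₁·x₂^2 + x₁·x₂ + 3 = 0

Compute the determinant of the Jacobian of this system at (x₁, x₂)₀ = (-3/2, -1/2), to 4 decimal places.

12.6974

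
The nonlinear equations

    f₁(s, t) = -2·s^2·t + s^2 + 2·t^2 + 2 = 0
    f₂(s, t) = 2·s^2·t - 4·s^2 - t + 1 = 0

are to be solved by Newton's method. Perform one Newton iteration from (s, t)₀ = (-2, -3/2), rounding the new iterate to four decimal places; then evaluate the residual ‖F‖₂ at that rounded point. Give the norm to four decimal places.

10.0919

At (-2, -3/2): F = (22.5000, -25.5000).
Jacobian J = [[-4·s·t + 2·s, -2·s^2 + 4·t], [4·s·t - 8·s, 2·s^2 - 1]].
At the point, J = [[-16.0000, -14.0000], [28.0000, 7.0000]] (det J = 280.0000).
Solving J·Δ = −F gives Δ = (0.7125, 0.7929).
Then the next iterate is (s, t)₁ = (-1.2875, -0.7071).
Re-evaluating at (-1.2875, -0.7071): F = (7.001895, -7.267782), so ‖F‖₂ = 10.0919.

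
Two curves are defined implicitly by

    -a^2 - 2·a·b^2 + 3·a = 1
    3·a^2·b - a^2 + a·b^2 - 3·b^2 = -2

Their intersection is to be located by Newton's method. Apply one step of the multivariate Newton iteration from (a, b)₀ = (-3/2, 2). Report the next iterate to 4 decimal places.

At (-3/2, 2): F = (4.2500, -4.7500).
Jacobian J = [[-2·a - 2·b^2 + 3, -4·a·b], [6·a·b - 2·a + b^2, 3·a^2 + 2·a·b - 6·b]].
At the point, J = [[-2.0000, 12.0000], [-11.0000, -11.2500]] (det J = 154.5000).
Solving J·Δ = −F gives Δ = (-0.0595, -0.3641).
Then the next iterate is (a, b)₁ = (-1.5595, 1.6359).

(-1.5595, 1.6359)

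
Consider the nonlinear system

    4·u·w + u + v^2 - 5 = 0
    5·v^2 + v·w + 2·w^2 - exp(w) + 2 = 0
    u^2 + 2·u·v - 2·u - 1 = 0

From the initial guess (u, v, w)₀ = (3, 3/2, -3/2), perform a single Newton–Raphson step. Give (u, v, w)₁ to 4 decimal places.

(2.0247, 0.8045, -0.2533)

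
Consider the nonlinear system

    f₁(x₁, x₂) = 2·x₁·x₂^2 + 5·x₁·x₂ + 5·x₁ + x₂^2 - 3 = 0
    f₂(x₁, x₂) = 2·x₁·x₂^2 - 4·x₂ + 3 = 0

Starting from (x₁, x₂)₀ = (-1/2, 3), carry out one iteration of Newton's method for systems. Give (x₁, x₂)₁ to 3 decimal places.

(-0.246, 1.657)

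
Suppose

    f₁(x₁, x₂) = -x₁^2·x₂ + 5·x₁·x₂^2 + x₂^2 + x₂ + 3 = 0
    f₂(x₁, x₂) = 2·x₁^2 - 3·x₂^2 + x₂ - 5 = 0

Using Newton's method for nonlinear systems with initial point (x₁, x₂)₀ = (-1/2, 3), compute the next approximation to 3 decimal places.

At (-1/2, 3): F = (-8.250, -28.500).
Jacobian J = [[-2·x₁·x₂ + 5·x₂^2, -x₁^2 + 10·x₁·x₂ + 2·x₂ + 1], [4·x₁, -6·x₂ + 1]].
At the point, J = [[48.000, -8.250], [-2.000, -17.000]] (det J = -832.500).
Solving J·Δ = −F gives Δ = (-0.114, -1.663).
Then the next iterate is (x₁, x₂)₁ = (-0.614, 1.337).

(-0.614, 1.337)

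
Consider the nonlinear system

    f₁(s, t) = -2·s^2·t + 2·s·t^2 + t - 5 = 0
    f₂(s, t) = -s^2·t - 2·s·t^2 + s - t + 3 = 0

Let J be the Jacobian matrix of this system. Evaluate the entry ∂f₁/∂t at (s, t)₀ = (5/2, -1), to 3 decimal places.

-21.500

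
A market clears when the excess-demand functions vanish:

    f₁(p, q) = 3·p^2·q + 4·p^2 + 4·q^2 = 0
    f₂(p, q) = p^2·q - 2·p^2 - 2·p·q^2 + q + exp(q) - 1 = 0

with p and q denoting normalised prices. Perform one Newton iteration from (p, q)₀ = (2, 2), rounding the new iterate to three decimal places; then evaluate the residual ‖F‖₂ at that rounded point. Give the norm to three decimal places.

17.158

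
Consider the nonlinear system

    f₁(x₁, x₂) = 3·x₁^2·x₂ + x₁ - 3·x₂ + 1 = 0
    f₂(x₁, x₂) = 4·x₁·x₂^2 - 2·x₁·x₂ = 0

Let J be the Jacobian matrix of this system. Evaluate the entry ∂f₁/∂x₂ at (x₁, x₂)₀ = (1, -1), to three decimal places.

∂f₁/∂x₂ = 3·x₁^2 - 3.
At (1, -1) this is 0.000.

0.000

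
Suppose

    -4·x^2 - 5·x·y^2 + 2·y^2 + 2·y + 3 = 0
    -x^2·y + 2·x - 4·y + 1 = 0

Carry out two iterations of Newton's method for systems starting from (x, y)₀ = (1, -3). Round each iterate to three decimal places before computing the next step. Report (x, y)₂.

(0.912, 3.370)

At (1, -3): F = (-34.000, 18.000).
Jacobian J = [[-8·x - 5·y^2, -10·x·y + 4·y + 2], [-2·x·y + 2, -x^2 - 4]].
At the point, J = [[-53.000, 20.000], [8.000, -5.000]] (det J = 105.000).
Solving J·Δ = −F gives Δ = (1.810, 6.495).
Then the next iterate is (x, y)₁ = (2.810, 3.495).
Round to (2.810, 3.495) and repeat: F = (-168.78545, -34.95687), J = [[-83.55513, -82.22950], [-17.64190, -11.89610]].
Δ = (-1.898, -0.125), so (x, y)₂ = (0.912, 3.370).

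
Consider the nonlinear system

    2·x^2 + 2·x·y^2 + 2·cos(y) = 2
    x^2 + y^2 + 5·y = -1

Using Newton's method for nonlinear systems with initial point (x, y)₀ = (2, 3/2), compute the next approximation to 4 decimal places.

(2.4408, -0.5642)

At (2, 3/2): F = (15.141474, 14.7500).
Jacobian J = [[4·x + 2·y^2, 4·x·y - 2·sin(y)], [2·x, 2·y + 5]].
At the point, J = [[12.5000, 10.005010], [4.0000, 8.0000]] (det J = 59.979960).
Solving J·Δ = −F gives Δ = (0.4408, -2.0642).
Then the next iterate is (x, y)₁ = (2.4408, -0.5642).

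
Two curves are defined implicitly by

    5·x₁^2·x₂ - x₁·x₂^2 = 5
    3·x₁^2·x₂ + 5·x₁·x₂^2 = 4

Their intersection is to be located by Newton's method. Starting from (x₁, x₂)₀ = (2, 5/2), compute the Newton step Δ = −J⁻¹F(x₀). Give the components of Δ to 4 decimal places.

(-0.5381, -0.8958)

At (2, 5/2): F = (32.5000, 88.5000).
Jacobian J = [[10·x₁·x₂ - x₂^2, 5·x₁^2 - 2·x₁·x₂], [6·x₁·x₂ + 5·x₂^2, 3·x₁^2 + 10·x₁·x₂]].
At the point, J = [[43.7500, 10.0000], [61.2500, 62.0000]] (det J = 2100.0000).
Solving J·Δ = −F gives Δ = (-0.5381, -0.8958).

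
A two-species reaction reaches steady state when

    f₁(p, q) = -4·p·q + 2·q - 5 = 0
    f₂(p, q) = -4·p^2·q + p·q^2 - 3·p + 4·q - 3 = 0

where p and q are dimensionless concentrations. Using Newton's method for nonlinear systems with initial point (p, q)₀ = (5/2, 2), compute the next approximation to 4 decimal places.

At (5/2, 2): F = (-21.0000, -42.5000).
Jacobian J = [[-4·q, -4·p + 2], [-8·p·q + q^2 - 3, -4·p^2 + 2·p·q + 4]].
At the point, J = [[-8.0000, -8.0000], [-39.0000, -11.0000]] (det J = -224.0000).
Solving J·Δ = −F gives Δ = (-0.4866, -2.1384).
Then the next iterate is (p, q)₁ = (2.0134, -0.1384).

(2.0134, -0.1384)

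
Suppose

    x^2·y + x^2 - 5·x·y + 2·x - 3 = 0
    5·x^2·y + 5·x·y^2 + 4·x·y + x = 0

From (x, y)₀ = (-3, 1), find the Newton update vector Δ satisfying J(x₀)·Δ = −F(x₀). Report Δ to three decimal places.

At (-3, 1): F = (24.000, 15.000).
Jacobian J = [[2·x·y + 2·x - 5·y + 2, x^2 - 5·x], [10·x·y + 5·y^2 + 4·y + 1, 5·x^2 + 10·x·y + 4·x]].
At the point, J = [[-15.000, 24.000], [-20.000, 3.000]] (det J = 435.000).
Solving J·Δ = −F gives Δ = (0.662, -0.586).

(0.662, -0.586)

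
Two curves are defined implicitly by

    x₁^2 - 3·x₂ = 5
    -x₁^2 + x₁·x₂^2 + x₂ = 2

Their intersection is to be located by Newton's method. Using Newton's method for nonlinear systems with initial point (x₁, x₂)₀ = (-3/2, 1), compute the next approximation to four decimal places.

At (-3/2, 1): F = (-5.7500, -4.7500).
Jacobian J = [[2·x₁, -3], [-2·x₁ + x₂^2, 2·x₁·x₂ + 1]].
At the point, J = [[-3.0000, -3.0000], [4.0000, -2.0000]] (det J = 18.0000).
Solving J·Δ = −F gives Δ = (0.1528, -2.0694).
Then the next iterate is (x₁, x₂)₁ = (-1.3472, -1.0694).

(-1.3472, -1.0694)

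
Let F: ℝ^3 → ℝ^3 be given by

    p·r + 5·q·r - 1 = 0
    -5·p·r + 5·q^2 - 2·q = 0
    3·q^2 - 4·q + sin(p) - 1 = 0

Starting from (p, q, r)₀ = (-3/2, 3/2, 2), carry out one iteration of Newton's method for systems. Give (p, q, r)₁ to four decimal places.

(-0.7305, 1.7386, -0.4875)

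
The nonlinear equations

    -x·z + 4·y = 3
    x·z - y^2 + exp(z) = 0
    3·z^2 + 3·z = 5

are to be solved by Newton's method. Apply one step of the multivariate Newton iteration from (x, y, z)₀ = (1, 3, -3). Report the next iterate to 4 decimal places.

(-2.7731, 3.0465, -2.1333)

At (1, 3, -3): F = (12.0000, -11.950213, 13.0000).
Jacobian J = [[-z, 4, -x], [z, -2·y, x + exp(z)], [0, 0, 6·z + 3]].
At the point, J = [[3.0000, 4.0000, -1.0000], [-3.0000, -6.0000, 1.049787], [0.0000, 0.0000, -15.0000]] (det J = 90.0000).
Solving J·Δ = −F gives Δ = (-3.7731, 0.0465, 0.8667).
Then the next iterate is (x, y, z)₁ = (-2.7731, 3.0465, -2.1333).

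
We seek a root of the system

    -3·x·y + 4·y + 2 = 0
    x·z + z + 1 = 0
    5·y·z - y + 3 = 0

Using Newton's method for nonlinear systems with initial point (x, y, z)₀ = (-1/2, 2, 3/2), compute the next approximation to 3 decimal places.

At (-1/2, 2, 3/2): F = (13.000, 1.750, 16.000).
Jacobian J = [[-3·y, -3·x + 4, 0], [z, 0, x + 1], [0, 5·z - 1, 5·y]].
At the point, J = [[-6.000, 5.500, 0.000], [1.500, 0.000, 0.500], [0.000, 6.500, 10.000]] (det J = -63.000).
Solving J·Δ = −F gives Δ = (-1.500, -4.000, 1.000).
Then the next iterate is (x, y, z)₁ = (-2.000, -2.000, 2.500).

(-2.000, -2.000, 2.500)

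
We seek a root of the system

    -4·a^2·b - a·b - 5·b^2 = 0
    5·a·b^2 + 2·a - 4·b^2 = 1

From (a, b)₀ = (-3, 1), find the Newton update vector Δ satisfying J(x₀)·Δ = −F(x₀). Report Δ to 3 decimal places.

At (-3, 1): F = (-38.000, -26.000).
Jacobian J = [[-8·a·b - b, -4·a^2 - a - 10·b], [5·b^2 + 2, 10·a·b - 8·b]].
At the point, J = [[23.000, -43.000], [7.000, -38.000]] (det J = -573.000).
Solving J·Δ = −F gives Δ = (0.569, -0.579).

(0.569, -0.579)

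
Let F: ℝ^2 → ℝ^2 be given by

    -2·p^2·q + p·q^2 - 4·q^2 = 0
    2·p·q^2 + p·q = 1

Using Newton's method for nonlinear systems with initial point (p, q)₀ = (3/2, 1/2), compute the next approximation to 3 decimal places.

At (3/2, 1/2): F = (-2.875, 0.500).
Jacobian J = [[-4·p·q + q^2, -2·p^2 + 2·p·q - 8·q], [2·q^2 + q, 4·p·q + p]].
At the point, J = [[-2.750, -7.000], [1.000, 4.500]] (det J = -5.375).
Solving J·Δ = −F gives Δ = (-1.756, 0.279).
Then the next iterate is (p, q)₁ = (-0.256, 0.779).

(-0.256, 0.779)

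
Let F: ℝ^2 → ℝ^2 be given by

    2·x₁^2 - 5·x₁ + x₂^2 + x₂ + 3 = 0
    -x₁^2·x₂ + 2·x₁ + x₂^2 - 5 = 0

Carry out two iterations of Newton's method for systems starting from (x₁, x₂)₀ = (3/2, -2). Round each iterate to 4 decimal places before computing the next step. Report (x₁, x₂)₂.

At (3/2, -2): F = (2.0000, 6.5000).
Jacobian J = [[4·x₁ - 5, 2·x₂ + 1], [-2·x₁·x₂ + 2, -x₁^2 + 2·x₂]].
At the point, J = [[1.0000, -3.0000], [8.0000, -6.2500]] (det J = 17.7500).
Solving J·Δ = −F gives Δ = (-0.3944, 0.5352).
Then the next iterate is (x₁, x₂)₁ = (1.1056, -1.4648).
Round to (1.1056, -1.4648) and repeat: F = (0.597542, 1.147339), J = [[-0.5776, -1.9296], [5.238966, -4.151951]].
Δ = (0.0214, 0.3033), so (x₁, x₂)₂ = (1.1270, -1.1615).

(1.1270, -1.1615)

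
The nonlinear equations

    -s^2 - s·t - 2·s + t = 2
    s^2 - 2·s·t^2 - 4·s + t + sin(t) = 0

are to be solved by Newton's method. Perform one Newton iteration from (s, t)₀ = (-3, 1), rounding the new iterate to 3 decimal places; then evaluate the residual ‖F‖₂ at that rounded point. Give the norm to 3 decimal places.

9.007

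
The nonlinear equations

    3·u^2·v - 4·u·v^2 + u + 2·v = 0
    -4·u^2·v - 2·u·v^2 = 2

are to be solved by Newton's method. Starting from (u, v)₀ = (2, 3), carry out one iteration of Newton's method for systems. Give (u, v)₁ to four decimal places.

(1.2102, 2.1532)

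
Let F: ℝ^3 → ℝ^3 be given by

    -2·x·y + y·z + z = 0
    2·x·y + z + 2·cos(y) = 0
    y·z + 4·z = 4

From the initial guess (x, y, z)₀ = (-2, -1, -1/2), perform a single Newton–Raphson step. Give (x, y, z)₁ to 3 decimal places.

At (-2, -1, -1/2): F = (-4.000, 4.58060, -5.500).
Jacobian J = [[-2·y, -2·x + z, y + 1], [2·y, 2·x - 2·sin(y), 1], [0, z, y + 4]].
At the point, J = [[2.000, 3.500, 0.000], [-2.000, -2.31706, 1.000], [0.000, -0.500, 3.000]] (det J = 8.09765).
Solving J·Δ = −F gives Δ = (5.130, -1.789, 1.535).
Then the next iterate is (x, y, z)₁ = (3.130, -2.789, 1.035).

(3.130, -2.789, 1.035)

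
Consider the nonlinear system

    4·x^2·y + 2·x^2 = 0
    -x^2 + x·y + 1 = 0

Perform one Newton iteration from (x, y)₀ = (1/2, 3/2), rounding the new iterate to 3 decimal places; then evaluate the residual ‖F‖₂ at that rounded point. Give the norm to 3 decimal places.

1.948

At (1/2, 3/2): F = (2.000, 1.500).
Jacobian J = [[8·x·y + 4·x, 4·x^2], [-2·x + y, x]].
At the point, J = [[8.000, 1.000], [0.500, 0.500]] (det J = 3.500).
Solving J·Δ = −F gives Δ = (0.143, -3.143).
Then the next iterate is (x, y)₁ = (0.643, -1.643).
Re-evaluating at (0.643, -1.643): F = (-1.89029, -0.46990), so ‖F‖₂ = 1.948.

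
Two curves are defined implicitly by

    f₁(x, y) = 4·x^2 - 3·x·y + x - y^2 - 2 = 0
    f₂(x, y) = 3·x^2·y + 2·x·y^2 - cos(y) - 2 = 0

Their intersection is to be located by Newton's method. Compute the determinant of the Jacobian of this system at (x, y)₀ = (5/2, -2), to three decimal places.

-135.301

J = [[8·x - 3·y + 1, -3·x - 2·y], [6·x·y + 2·y^2, 3·x^2 + 4·x·y + sin(y)]].
At the point, J = [[27.000, -3.500], [-22.000, -2.15930]].
det J = -135.301.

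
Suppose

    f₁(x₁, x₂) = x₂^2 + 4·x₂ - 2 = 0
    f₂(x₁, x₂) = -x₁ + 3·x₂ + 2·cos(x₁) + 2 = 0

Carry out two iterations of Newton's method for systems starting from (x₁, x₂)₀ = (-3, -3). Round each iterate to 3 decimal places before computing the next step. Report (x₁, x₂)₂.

At (-3, -3): F = (-5.000, -5.97998).
Jacobian J = [[0, 2·x₂ + 4], [-2·sin(x₁) - 1, 3]].
At the point, J = [[0.000, -2.000], [-0.71776, 3.000]] (det J = -1.43552).
Solving J·Δ = −F gives Δ = (-18.781, -2.500).
Then the next iterate is (x₁, x₂)₁ = (-21.781, -5.500).
Round to (-21.781, -5.500) and repeat: F = (6.250, 5.32500), J = [[0.000, -7.000], [-0.58279, 3.000]].
Δ = (13.733, 0.893), so (x₁, x₂)₂ = (-8.048, -4.607).

(-8.048, -4.607)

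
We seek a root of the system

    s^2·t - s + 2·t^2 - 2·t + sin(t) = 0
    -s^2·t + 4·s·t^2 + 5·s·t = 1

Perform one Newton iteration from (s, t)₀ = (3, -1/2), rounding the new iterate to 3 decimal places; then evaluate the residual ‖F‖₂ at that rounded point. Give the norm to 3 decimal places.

At (3, -1/2): F = (-6.47943, -1.000).
Jacobian J = [[2·s·t - 1, s^2 + 4·t + cos(t) - 2], [-2·s·t + 4·t^2 + 5·t, -s^2 + 8·s·t + 5·s]].
At the point, J = [[-4.000, 5.87758], [1.500, -6.000]] (det J = 15.18363).
Solving J·Δ = −F gives Δ = (-2.948, -0.904).
Then the next iterate is (s, t)₁ = (0.052, -1.404).
Re-evaluating at (0.052, -1.404): F = (5.70851, -0.95123), so ‖F‖₂ = 5.787.

5.787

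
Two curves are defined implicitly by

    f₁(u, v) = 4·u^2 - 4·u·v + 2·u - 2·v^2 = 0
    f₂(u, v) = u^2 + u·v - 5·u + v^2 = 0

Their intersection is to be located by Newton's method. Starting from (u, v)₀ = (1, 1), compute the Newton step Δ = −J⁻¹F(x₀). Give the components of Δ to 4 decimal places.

(8.0000, 6.0000)

At (1, 1): F = (0.0000, -2.0000).
Jacobian J = [[8·u - 4·v + 2, -4·u - 4·v], [2·u + v - 5, u + 2·v]].
At the point, J = [[6.0000, -8.0000], [-2.0000, 3.0000]] (det J = 2.0000).
Solving J·Δ = −F gives Δ = (8.0000, 6.0000).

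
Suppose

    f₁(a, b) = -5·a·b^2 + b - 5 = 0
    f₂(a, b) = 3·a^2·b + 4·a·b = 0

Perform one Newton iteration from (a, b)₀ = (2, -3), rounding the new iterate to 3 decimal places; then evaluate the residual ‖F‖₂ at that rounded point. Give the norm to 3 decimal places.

At (2, -3): F = (-98.000, -60.000).
Jacobian J = [[-5·b^2, -10·a·b + 1], [6·a·b + 4·b, 3·a^2 + 4·a]].
At the point, J = [[-45.000, 61.000], [-48.000, 20.000]] (det J = 2028.000).
Solving J·Δ = −F gives Δ = (-0.838, 0.988).
Then the next iterate is (a, b)₁ = (1.162, -2.012).
Re-evaluating at (1.162, -2.012): F = (-30.53172, -17.50185), so ‖F‖₂ = 35.192.

35.192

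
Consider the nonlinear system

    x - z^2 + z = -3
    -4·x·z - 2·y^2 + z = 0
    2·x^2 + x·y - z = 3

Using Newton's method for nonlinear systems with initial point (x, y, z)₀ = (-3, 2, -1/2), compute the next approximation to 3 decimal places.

At (-3, 2, -1/2): F = (-0.750, -14.500, 9.500).
Jacobian J = [[1, 0, -2·z + 1], [-4·z, -4·y, -4·x + 1], [4·x + y, x, -1]].
At the point, J = [[1.000, 0.000, 2.000], [2.000, -8.000, 13.000], [-10.000, -3.000, -1.000]] (det J = -125.000).
Solving J·Δ = −F gives Δ = (1.630, -2.120, -0.440).
Then the next iterate is (x, y, z)₁ = (-1.370, -0.120, -0.940).

(-1.370, -0.120, -0.940)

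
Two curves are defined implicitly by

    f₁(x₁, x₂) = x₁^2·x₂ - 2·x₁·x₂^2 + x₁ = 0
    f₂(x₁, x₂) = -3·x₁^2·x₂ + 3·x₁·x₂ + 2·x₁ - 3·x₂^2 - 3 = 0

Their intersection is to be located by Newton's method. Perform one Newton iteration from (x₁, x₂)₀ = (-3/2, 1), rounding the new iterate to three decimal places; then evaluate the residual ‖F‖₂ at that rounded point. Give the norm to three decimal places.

At (-3/2, 1): F = (3.750, -20.250).
Jacobian J = [[2·x₁·x₂ - 2·x₂^2 + 1, x₁^2 - 4·x₁·x₂], [-6·x₁·x₂ + 3·x₂ + 2, -3·x₁^2 + 3·x₁ - 6·x₂]].
At the point, J = [[-4.000, 8.250], [14.000, -17.250]] (det J = -46.500).
Solving J·Δ = −F gives Δ = (2.202, 0.613).
Then the next iterate is (x₁, x₂)₁ = (0.702, 1.613).
Re-evaluating at (0.702, 1.613): F = (-2.15599, -8.38901), so ‖F‖₂ = 8.662.

8.662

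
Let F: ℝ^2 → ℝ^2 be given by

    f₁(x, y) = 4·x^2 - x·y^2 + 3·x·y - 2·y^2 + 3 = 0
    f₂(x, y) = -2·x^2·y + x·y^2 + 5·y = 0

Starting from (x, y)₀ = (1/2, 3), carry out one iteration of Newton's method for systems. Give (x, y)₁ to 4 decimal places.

At (1/2, 3): F = (-14.0000, 18.0000).
Jacobian J = [[8·x - y^2 + 3·y, -2·x·y + 3·x - 4·y], [-4·x·y + y^2, -2·x^2 + 2·x·y + 5]].
At the point, J = [[4.0000, -13.5000], [3.0000, 7.5000]] (det J = 70.5000).
Solving J·Δ = −F gives Δ = (-1.9574, -1.6170).
Then the next iterate is (x, y)₁ = (-1.4574, 1.3830).

(-1.4574, 1.3830)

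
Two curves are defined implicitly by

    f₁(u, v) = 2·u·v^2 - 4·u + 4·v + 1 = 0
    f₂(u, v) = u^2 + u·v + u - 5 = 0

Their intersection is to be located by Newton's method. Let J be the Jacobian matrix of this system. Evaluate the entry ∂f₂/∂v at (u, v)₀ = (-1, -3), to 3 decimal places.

∂f₂/∂v = u.
At (-1, -3) this is -1.000.

-1.000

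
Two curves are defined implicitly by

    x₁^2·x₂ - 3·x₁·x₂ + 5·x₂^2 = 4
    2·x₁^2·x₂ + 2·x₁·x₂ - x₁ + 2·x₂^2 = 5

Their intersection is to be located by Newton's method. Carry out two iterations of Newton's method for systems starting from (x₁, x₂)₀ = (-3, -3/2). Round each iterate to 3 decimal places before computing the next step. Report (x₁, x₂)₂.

(1.285, -0.518)

At (-3, -3/2): F = (-19.750, -15.500).
Jacobian J = [[2·x₁·x₂ - 3·x₂, x₁^2 - 3·x₁ + 10·x₂], [4·x₁·x₂ + 2·x₂ - 1, 2·x₁^2 + 2·x₁ + 4·x₂]].
At the point, J = [[13.500, 3.000], [14.000, 6.000]] (det J = 39.000).
Solving J·Δ = −F gives Δ = (1.846, -1.724).
Then the next iterate is (x₁, x₂)₁ = (-1.154, -3.224).
Round to (-1.154, -3.224) and repeat: F = (32.51594, 15.79644), J = [[17.11299, -27.44628], [7.43398, -12.54057]].
Δ = (2.439, 2.706), so (x₁, x₂)₂ = (1.285, -0.518).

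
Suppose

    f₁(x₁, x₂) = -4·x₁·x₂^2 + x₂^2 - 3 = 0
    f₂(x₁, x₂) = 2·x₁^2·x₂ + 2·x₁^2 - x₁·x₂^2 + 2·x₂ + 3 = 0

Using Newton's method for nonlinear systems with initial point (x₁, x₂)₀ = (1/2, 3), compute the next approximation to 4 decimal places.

(-3.2500, 23.5000)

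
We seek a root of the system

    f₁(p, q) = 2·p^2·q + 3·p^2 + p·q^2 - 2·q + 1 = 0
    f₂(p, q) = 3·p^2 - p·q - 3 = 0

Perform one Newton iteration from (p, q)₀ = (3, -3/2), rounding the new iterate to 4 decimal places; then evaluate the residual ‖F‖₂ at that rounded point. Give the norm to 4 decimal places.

12.5425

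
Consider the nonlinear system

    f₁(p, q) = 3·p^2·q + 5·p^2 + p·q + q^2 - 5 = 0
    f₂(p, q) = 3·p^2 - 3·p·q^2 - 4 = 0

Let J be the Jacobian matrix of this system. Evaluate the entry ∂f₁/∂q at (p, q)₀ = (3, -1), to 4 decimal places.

28.0000

∂f₁/∂q = 3·p^2 + p + 2·q.
At (3, -1) this is 28.0000.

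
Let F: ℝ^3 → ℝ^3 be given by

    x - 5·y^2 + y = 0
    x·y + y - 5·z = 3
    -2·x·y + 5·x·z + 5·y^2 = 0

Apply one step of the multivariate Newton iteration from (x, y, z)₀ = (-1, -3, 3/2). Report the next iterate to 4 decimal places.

(-0.8703, -1.4235, -0.6778)

At (-1, -3, 3/2): F = (-49.0000, -10.5000, 31.5000).
Jacobian J = [[1, -10·y + 1, 0], [y, x + 1, -5], [-2·y + 5·z, -2·x + 10·y, 5·x]].
At the point, J = [[1.0000, 31.0000, 0.0000], [-3.0000, 0.0000, -5.0000], [13.5000, -28.0000, -5.0000]] (det J = -2697.5000).
Solving J·Δ = −F gives Δ = (0.1297, 1.5765, -2.1778).
Then the next iterate is (x, y, z)₁ = (-0.8703, -1.4235, -0.6778).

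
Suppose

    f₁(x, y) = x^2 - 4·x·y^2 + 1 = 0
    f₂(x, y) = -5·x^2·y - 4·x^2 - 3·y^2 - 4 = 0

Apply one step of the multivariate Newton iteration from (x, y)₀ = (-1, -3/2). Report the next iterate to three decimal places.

At (-1, -3/2): F = (11.000, -7.250).
Jacobian J = [[2·x - 4·y^2, -8·x·y], [-10·x·y - 8·x, -5·x^2 - 6·y]].
At the point, J = [[-11.000, -12.000], [-7.000, 4.000]] (det J = -128.000).
Solving J·Δ = −F gives Δ = (-0.336, 1.225).
Then the next iterate is (x, y)₁ = (-1.336, -0.275).

(-1.336, -0.275)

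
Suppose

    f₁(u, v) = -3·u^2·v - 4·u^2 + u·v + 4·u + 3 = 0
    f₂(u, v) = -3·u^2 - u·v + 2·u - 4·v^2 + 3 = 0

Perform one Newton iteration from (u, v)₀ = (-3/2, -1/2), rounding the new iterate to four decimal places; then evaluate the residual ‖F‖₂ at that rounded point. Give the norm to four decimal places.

At (-3/2, -1/2): F = (-7.8750, -8.5000).
Jacobian J = [[-6·u·v - 8·u + v + 4, -3·u^2 + u], [-6·u - v + 2, -u - 8·v]].
At the point, J = [[11.0000, -8.2500], [11.5000, 5.5000]] (det J = 155.3750).
Solving J·Δ = −F gives Δ = (0.7301, 0.0189).
Then the next iterate is (u, v)₁ = (-0.7699, -0.4811).
Re-evaluating at (-0.7699, -0.4811): F = (-1.224675, -1.614266), so ‖F‖₂ = 2.0262.

2.0262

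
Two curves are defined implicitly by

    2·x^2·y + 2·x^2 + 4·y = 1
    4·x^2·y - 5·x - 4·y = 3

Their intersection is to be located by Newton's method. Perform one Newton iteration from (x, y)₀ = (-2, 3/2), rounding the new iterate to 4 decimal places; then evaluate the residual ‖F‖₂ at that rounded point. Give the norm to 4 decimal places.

0.0006

At (-2, 3/2): F = (25.0000, 25.0000).
Jacobian J = [[4·x·y + 4·x, 2·x^2 + 4], [8·x·y - 5, 4·x^2 - 4]].
At the point, J = [[-20.0000, 12.0000], [-29.0000, 12.0000]] (det J = 108.0000).
Solving J·Δ = −F gives Δ = (0.0000, -2.0833).
Then the next iterate is (x, y)₁ = (-2.0000, -0.5833).
Re-evaluating at (-2.0000, -0.5833): F = (0.0004, 0.0004), so ‖F‖₂ = 0.0006.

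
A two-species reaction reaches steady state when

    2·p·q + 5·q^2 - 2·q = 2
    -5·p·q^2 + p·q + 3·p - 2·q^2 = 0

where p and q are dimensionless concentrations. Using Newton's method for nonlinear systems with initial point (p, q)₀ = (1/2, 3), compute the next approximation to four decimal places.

(0.4717, 1.6265)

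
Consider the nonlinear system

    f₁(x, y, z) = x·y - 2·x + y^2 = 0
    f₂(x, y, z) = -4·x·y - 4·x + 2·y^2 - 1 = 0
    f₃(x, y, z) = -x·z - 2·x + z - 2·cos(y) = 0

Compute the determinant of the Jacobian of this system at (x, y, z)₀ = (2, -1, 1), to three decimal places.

-36.000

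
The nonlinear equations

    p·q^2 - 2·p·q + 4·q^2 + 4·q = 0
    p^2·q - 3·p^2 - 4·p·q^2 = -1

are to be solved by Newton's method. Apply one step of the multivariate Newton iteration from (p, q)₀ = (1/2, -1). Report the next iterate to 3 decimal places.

At (1/2, -1): F = (1.500, -2.000).
Jacobian J = [[q^2 - 2·q, 2·p·q - 2·p + 8·q + 4], [2·p·q - 6·p - 4·q^2, p^2 - 8·p·q]].
At the point, J = [[3.000, -6.000], [-8.000, 4.250]] (det J = -35.250).
Solving J·Δ = −F gives Δ = (-0.160, 0.170).
Then the next iterate is (p, q)₁ = (0.340, -0.830).

(0.340, -0.830)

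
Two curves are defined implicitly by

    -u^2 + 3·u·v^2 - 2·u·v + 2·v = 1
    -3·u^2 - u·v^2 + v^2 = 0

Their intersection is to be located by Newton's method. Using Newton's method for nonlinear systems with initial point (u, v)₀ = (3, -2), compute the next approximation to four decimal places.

(1.5900, -1.5025)

At (3, -2): F = (34.0000, -35.0000).
Jacobian J = [[-2·u + 3·v^2 - 2·v, 6·u·v - 2·u + 2], [-6·u - v^2, -2·u·v + 2·v]].
At the point, J = [[10.0000, -40.0000], [-22.0000, 8.0000]] (det J = -800.0000).
Solving J·Δ = −F gives Δ = (-1.4100, 0.4975).
Then the next iterate is (u, v)₁ = (1.5900, -1.5025).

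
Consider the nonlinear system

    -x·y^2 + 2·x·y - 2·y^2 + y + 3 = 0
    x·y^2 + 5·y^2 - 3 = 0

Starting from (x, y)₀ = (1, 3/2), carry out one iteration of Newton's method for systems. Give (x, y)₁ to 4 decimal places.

(-1.8333, 1.2708)

At (1, 3/2): F = (0.7500, 10.5000).
Jacobian J = [[-y^2 + 2·y, -2·x·y + 2·x - 4·y + 1], [y^2, 2·x·y + 10·y]].
At the point, J = [[0.7500, -6.0000], [2.2500, 18.0000]] (det J = 27.0000).
Solving J·Δ = −F gives Δ = (-2.8333, -0.2292).
Then the next iterate is (x, y)₁ = (-1.8333, 1.2708).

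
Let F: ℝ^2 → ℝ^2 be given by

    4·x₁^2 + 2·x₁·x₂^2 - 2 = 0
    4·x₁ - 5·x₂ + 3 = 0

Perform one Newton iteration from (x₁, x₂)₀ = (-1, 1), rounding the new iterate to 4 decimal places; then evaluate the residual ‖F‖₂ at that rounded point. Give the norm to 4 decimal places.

1.1301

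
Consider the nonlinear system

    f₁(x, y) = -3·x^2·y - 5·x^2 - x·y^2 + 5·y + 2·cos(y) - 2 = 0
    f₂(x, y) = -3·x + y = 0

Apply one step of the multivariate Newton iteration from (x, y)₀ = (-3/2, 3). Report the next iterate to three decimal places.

At (-3/2, 3): F = (-6.97998, 7.500).
Jacobian J = [[-6·x·y - 10·x - y^2, -3·x^2 - 2·x·y - 2·sin(y) + 5], [-3, 1]].
At the point, J = [[33.000, 6.96776], [-3.000, 1.000]] (det J = 53.90328).
Solving J·Δ = −F gives Δ = (1.099, -4.203).
Then the next iterate is (x, y)₁ = (-0.401, -1.203).

(-0.401, -1.203)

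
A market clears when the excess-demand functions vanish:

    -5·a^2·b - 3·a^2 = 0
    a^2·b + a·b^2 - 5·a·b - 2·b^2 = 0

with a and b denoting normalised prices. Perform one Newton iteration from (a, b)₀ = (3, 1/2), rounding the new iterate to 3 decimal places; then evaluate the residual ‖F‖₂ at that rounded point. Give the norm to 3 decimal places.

12.942

At (3, 1/2): F = (-49.500, -2.750).
Jacobian J = [[-10·a·b - 6·a, -5·a^2], [2·a·b + b^2 - 5·b, a^2 + 2·a·b - 5·a - 4·b]].
At the point, J = [[-33.000, -45.000], [0.750, -5.000]] (det J = 198.750).
Solving J·Δ = −F gives Δ = (-0.623, -0.643).
Then the next iterate is (a, b)₁ = (2.377, -0.143).
Re-evaluating at (2.377, -0.143): F = (-12.91054, 0.89930), so ‖F‖₂ = 12.942.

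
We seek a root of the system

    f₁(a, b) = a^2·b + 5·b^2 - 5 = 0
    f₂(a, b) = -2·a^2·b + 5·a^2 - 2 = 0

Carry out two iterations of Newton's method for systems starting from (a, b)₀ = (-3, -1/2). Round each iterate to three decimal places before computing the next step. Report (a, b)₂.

(-1.261, 0.996)

At (-3, -1/2): F = (-8.250, 52.000).
Jacobian J = [[2·a·b, a^2 + 10·b], [-4·a·b + 10·a, -2·a^2]].
At the point, J = [[3.000, 4.000], [-36.000, -18.000]] (det J = 90.000).
Solving J·Δ = −F gives Δ = (0.661, 1.567).
Then the next iterate is (a, b)₁ = (-2.339, 1.067).
Round to (-2.339, 1.067) and repeat: F = (6.52992, 13.67966), J = [[-4.99143, 16.14092], [-13.40715, -10.94184]].
Δ = (1.078, -0.071), so (a, b)₂ = (-1.261, 0.996).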